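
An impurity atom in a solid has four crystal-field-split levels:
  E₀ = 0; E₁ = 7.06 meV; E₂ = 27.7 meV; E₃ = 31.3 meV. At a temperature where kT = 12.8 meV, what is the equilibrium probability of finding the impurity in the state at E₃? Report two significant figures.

0.049

Eᵢ/kT = 0, 0.5516, 2.164, 2.445.
Z = Σ e^(−Eᵢ/kT) = e^(−0) + e^(−0.5516) + e^(−2.164) + e^(−2.445) = 1.000 + 0.5760 + 0.1149 + 0.08673 = 1.778.
P₃ = e^(−E₃/kT) / Z = 0.08673/1.778 = 0.049.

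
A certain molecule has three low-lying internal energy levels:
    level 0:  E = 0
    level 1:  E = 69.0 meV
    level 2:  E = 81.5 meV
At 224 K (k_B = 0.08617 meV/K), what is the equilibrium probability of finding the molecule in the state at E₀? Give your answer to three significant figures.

k_BT = 0.08617 × 224 K = 19.302 meV.
Eᵢ/kT = 0, 3.5748, 4.2224.
Z = Σ e^(−Eᵢ/kT) = e^(−0) + e^(−3.5748) + e^(−4.2224) = 1.0000 + 0.028021 + 0.014663 = 1.0427.
P₀ = e^(−E₀/kT) / Z = 1.0000/1.0427 = 0.959.

0.959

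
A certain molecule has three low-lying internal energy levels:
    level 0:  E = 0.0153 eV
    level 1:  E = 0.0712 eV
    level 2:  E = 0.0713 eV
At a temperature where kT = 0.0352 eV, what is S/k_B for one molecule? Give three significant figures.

0.803

Eᵢ/kT = 0.43466, 2.0227, 2.0256.
Z = Σ e^(−Eᵢ/kT) = e^(−0.43466) + e^(−2.0227) + e^(−2.0256) = 0.64748 + 0.13230 + 0.13191 = 0.91169.
⟨E⟩ = Σ EᵢPᵢ = 0.031514 eV.
S/k_B = ln Z + ⟨E⟩/kT = ln(0.91169) + 0.031514/0.0352 = -0.092455 + 0.89528 = 0.803.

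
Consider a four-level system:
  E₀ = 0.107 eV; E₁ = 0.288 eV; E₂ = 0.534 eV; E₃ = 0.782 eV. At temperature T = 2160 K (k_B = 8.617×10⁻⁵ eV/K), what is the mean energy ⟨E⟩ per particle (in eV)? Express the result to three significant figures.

k_BT = 8.617×10⁻⁵ × 2160 K = 0.18613 eV.
Eᵢ/kT = 0.57487, 1.5473, 2.8690, 4.2014.
Z = Σ e^(−Eᵢ/kT) = e^(−0.57487) + e^(−1.5473) + e^(−2.8690) + e^(−4.2014) = 0.56278 + 0.21282 + 0.056756 + 0.014975 = 0.84733.
⟨E⟩ = Σ Eᵢ e^(−Eᵢ/kT) / Z = (0.107·0.56278 + 0.288·0.21282 + 0.534·0.056756 + 0.782·0.014975) / 0.84733 = 0.193 eV.

0.193 eV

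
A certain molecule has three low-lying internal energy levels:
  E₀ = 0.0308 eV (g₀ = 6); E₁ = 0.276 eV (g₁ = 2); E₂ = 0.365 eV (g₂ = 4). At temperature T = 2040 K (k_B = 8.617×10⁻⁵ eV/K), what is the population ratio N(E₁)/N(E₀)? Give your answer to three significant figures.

0.0826

k_BT = 8.617×10⁻⁵ × 2040 K = 0.17579 eV.
n₁/n₀ = (g₁/g₀) exp[−(E₁−E₀)/kT] = (2/6) × exp(−(0.2452 eV)/(0.17579 eV)) = (2/6) × exp(-1.3948) = 0.0826.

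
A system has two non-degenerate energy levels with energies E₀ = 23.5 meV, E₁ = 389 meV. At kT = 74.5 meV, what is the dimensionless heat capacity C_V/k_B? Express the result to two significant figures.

0.18

Eᵢ/kT = 0.3154, 5.221.
Z = Σ e^(−Eᵢ/kT) = e^(−0.3154) + e^(−5.221) = 0.7295 + 0.005402 = 0.7349.
⟨E⟩ = 26.19 meV, ⟨E²⟩ = 1661 meV².
C_V/k_B = (⟨E²⟩ − ⟨E⟩²)/(kT)² = (1661 − 685.9)/5550 = 0.18.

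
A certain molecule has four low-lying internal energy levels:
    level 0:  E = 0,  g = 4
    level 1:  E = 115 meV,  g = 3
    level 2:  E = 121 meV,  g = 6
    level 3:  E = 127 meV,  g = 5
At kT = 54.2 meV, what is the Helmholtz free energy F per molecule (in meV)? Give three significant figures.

-92.2 meV

Eᵢ/kT = 0, 2.1218, 2.2325, 2.3432.
Z = Σ gᵢe^(−Eᵢ/kT) = 4·e^(−0) + 3·e^(−2.1218) + 6·e^(−2.2325) + 5·e^(−2.3432) = 4.0000 + 0.35945 + 0.64356 + 0.48010 = 5.4831.
F = −kT ln Z = −54.2 × ln(5.4831) = −54.2 × 1.7017 = -92.2 meV.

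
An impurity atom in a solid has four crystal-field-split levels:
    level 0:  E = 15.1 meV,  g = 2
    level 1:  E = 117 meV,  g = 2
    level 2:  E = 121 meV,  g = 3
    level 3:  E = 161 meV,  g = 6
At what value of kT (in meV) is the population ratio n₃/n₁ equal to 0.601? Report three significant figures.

n₃/n₁ = (g₃/g₁) exp[−(E₃−E₁)/kT] = 0.601.
⇒ (E₃−E₁)/kT = ln((6/2)/0.601) = ln(4.9917) = 1.6078.
kT = 44 meV / 1.6078 = 27.4 meV.

27.4 meV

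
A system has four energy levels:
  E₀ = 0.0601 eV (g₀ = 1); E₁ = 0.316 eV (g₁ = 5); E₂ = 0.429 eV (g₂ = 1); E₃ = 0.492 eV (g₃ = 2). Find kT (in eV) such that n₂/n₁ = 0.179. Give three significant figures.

n₂/n₁ = (g₂/g₁) exp[−(E₂−E₁)/kT] = 0.179.
⇒ (E₂−E₁)/kT = ln((1/5)/0.179) = ln(1.1173) = 0.11092.
kT = 0.113 eV / 0.11092 = 1.02 eV.

1.02 eV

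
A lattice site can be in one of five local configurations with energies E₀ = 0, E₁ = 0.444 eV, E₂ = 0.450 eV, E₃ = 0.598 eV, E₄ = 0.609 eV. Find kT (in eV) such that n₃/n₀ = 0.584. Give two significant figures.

1.1 eV

n₃/n₀ = exp[−(E₃−E₀)/kT] = 0.584.
⇒ (E₃−E₀)/kT = ln(1/0.584) = ln(1.712) = 0.5377.
kT = 0.598 eV / 0.5377 = 1.1 eV.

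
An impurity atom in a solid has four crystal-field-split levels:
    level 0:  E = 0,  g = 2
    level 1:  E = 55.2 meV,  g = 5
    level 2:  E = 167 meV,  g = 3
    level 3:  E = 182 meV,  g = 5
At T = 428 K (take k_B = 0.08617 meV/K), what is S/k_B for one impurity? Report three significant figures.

1.79

k_BT = 0.08617 × 428 K = 36.881 meV.
Eᵢ/kT = 0, 1.4967, 4.5281, 4.9348.
Z = Σ gᵢe^(−Eᵢ/kT) = 2·e^(−0) + 5·e^(−1.4967) + 3·e^(−4.5281) + 5·e^(−4.9348) = 2.0000 + 1.1193 + 0.032404 + 0.035959 = 3.1877.
⟨E⟩ = Σ EᵢPᵢ = 23.133 meV.
S/k_B = ln Z + ⟨E⟩/kT = ln(3.1877) + 23.133/36.881 = 1.1593 + 0.62723 = 1.79.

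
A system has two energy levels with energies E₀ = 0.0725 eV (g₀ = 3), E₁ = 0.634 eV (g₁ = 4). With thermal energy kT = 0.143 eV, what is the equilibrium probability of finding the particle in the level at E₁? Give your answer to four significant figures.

Eᵢ/kT = 0.506993, 4.43357.
Z = Σ gᵢe^(−Eᵢ/kT) = 3·e^(−0.506993) + 4·e^(−4.43357) = 1.80691 + 0.0474881 = 1.85440.
P₁ = g₁ e^(−E₁/kT) / Z = 0.0474881/1.85440 = 0.02561.

0.02561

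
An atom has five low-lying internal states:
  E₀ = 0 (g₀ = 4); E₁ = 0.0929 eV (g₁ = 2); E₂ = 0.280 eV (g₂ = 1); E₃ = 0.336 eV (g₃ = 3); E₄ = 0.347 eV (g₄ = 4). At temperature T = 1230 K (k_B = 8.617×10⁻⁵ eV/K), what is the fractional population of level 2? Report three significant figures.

k_BT = 8.617×10⁻⁵ × 1230 K = 0.10599 eV.
Eᵢ/kT = 0, 0.87650, 2.6418, 3.1701, 3.2739.
Z = Σ gᵢe^(−Eᵢ/kT) = 4·e^(−0) + 2·e^(−0.87650) + 1·e^(−2.6418) + 3·e^(−3.1701) + 4·e^(−3.2739) = 4.0000 + 0.83247 + 0.071233 + 0.12600 + 0.15143 = 5.1811.
P₂ = g₂ e^(−E₂/kT) / Z = 0.071233/5.1811 = 0.0137.

0.0137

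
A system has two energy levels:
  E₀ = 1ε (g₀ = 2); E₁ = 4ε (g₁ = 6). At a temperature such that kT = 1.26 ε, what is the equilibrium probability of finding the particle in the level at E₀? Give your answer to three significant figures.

Eᵢ/kT = 0.79365, 3.1746.
Z = Σ gᵢe^(−Eᵢ/kT) = 2·e^(−0.79365) + 6·e^(−3.1746) = 0.90438 + 0.25086 = 1.1552.
P₀ = g₀ e^(−E₀/kT) / Z = 0.90438/1.1552 = 0.783.

0.783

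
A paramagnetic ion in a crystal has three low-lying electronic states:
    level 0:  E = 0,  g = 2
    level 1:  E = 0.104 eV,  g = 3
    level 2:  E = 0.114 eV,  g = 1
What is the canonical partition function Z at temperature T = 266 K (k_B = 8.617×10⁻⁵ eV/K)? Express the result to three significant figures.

Z = 2.04

k_BT = 8.617×10⁻⁵ × 266 K = 0.022921 eV.
Eᵢ/kT = 0, 4.5373, 4.9736.
Z = Σ gᵢe^(−Eᵢ/kT) = 2·e^(−0) + 3·e^(−4.5373) + 1·e^(−4.9736) = 2.0000 + 0.032107 + 0.0069182 = 2.0390.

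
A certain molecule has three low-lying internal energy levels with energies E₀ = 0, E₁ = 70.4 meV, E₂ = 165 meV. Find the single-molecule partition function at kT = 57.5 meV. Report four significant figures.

Z = 1.351

Eᵢ/kT = 0, 1.22435, 2.86957.
Z = Σ e^(−Eᵢ/kT) = e^(−0) + e^(−1.22435) + e^(−2.86957) = 1.00000 + 0.293949 + 0.0567233 = 1.35067.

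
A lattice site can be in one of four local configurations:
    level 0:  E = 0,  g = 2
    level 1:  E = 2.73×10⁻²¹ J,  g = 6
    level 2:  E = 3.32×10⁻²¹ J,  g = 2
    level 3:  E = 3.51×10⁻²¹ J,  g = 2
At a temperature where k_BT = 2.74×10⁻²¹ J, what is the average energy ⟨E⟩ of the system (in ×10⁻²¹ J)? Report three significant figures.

Eᵢ/kT = 0, 0.99635, 1.2117, 1.2810.
Z = Σ gᵢe^(−Eᵢ/kT) = 2·e^(−0) + 6·e^(−0.99635) + 2·e^(−1.2117) + 2·e^(−1.2810) = 2.0000 + 2.2153 + 0.59538 + 0.55552 = 5.3662.
⟨E⟩ = Σ Eᵢ gᵢe^(−Eᵢ/kT) / Z = (0·2.0000 + 2.73·2.2153 + 3.32·0.59538 + 3.51·0.55552) / 5.3662 = 1.86 ×10⁻²¹ J.

1.86 ×10⁻²¹ J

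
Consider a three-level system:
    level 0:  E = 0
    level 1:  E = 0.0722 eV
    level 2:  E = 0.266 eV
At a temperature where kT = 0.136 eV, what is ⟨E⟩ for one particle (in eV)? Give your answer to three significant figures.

Eᵢ/kT = 0, 0.53088, 1.9559.
Z = Σ e^(−Eᵢ/kT) = e^(−0) + e^(−0.53088) + e^(−1.9559) = 1.0000 + 0.58809 + 0.14144 = 1.7295.
⟨E⟩ = Σ Eᵢ e^(−Eᵢ/kT) / Z = (0·1.0000 + 0.0722·0.58809 + 0.266·0.14144) / 1.7295 = 0.0463 eV.

0.0463 eV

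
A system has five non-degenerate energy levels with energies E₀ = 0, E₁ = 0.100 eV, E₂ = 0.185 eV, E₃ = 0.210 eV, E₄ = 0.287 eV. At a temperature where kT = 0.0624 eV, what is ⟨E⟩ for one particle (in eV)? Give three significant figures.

0.0307 eV

Eᵢ/kT = 0, 1.6026, 2.9647, 3.3654, 4.5994.
Z = Σ e^(−Eᵢ/kT) = e^(−0) + e^(−1.6026) + e^(−2.9647) + e^(−3.3654) + e^(−4.5994) = 1.0000 + 0.20137 + 0.051576 + 0.034548 + 0.010058 = 1.2976.
⟨E⟩ = Σ Eᵢ e^(−Eᵢ/kT) / Z = (0·1.0000 + 0.100·0.20137 + 0.185·0.051576 + 0.210·0.034548 + 0.287·0.010058) / 1.2976 = 0.0307 eV.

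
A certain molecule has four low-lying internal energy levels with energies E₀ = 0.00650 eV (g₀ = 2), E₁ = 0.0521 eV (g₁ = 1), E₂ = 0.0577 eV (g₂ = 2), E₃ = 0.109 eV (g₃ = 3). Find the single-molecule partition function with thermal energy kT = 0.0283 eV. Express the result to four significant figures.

Eᵢ/kT = 0.229682, 1.84099, 2.03887, 3.85159.
Z = Σ gᵢe^(−Eᵢ/kT) = 2·e^(−0.229682) + 1·e^(−1.84099) + 2·e^(−2.03887) + 3·e^(−3.85159) = 1.58957 + 0.158660 + 0.260351 + 0.0637378 = 2.07232.

Z = 2.072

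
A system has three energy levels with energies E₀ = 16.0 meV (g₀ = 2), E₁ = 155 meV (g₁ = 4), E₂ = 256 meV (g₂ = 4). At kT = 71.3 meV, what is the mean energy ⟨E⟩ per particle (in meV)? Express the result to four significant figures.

57.47 meV

Eᵢ/kT = 0.224404, 2.17391, 3.59046.
Z = Σ gᵢe^(−Eᵢ/kT) = 2·e^(−0.224404) + 4·e^(−2.17391) + 4·e^(−3.59046) = 1.59798 + 0.454928 + 0.110343 = 2.16325.
⟨E⟩ = Σ Eᵢ gᵢe^(−Eᵢ/kT) / Z = (16.0·1.59798 + 155·0.454928 + 256·0.110343) / 2.16325 = 57.47 meV.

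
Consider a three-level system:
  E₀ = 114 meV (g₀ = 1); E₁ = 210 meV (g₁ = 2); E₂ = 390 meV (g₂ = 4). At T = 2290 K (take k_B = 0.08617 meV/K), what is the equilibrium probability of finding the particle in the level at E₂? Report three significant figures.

k_BT = 0.08617 × 2290 K = 197.33 meV.
Eᵢ/kT = 0.57771, 1.0642, 1.9764.
Z = Σ gᵢe^(−Eᵢ/kT) = 1·e^(−0.57771) + 2·e^(−1.0642) + 4·e^(−1.9764) = 0.56118 + 0.69001 + 0.55427 = 1.8055.
P₂ = g₂ e^(−E₂/kT) / Z = 0.55427/1.8055 = 0.307.

0.307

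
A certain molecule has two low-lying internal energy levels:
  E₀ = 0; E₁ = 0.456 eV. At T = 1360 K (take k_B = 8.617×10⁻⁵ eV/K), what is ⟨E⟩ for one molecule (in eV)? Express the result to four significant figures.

k_BT = 8.617×10⁻⁵ × 1360 K = 0.117191 eV.
Eᵢ/kT = 0, 3.89108.
Z = Σ e^(−Eᵢ/kT) = e^(−0) + e^(−3.89108) = 1.00000 + 0.0204233 = 1.02042.
⟨E⟩ = Σ Eᵢ e^(−Eᵢ/kT) / Z = (0·1.00000 + 0.456·0.0204233) / 1.02042 = 0.009127 eV.

0.009127 eV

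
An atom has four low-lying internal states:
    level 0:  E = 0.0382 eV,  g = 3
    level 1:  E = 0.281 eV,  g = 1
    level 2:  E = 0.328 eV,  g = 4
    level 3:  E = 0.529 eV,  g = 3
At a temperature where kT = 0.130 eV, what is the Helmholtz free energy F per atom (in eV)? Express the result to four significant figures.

Eᵢ/kT = 0.293846, 2.16154, 2.52308, 4.06923.
Z = Σ gᵢe^(−Eᵢ/kT) = 3·e^(−0.293846) + 1·e^(−2.16154) + 4·e^(−2.52308) + 3·e^(−4.06923) = 2.23617 + 0.115148 + 0.320849 + 0.0512716 = 2.72344.
F = −kT ln Z = −0.130 × ln(2.72344) = −0.130 × 1.00190 = -0.1302 eV.

-0.1302 eV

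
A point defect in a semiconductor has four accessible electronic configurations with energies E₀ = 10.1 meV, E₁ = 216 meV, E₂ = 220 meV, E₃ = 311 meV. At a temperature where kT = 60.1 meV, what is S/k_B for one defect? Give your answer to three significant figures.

Eᵢ/kT = 0.16805, 3.5940, 3.6606, 5.1747.
Z = Σ e^(−Eᵢ/kT) = e^(−0.16805) + e^(−3.5940) + e^(−3.6606) + e^(−5.1747) = 0.84531 + 0.027488 + 0.025717 + 0.0056579 = 0.90417.
⟨E⟩ = Σ EᵢPᵢ = 24.213 meV.
S/k_B = ln Z + ⟨E⟩/kT = ln(0.90417) + 24.213/60.1 = -0.10074 + 0.40288 = 0.302.

0.302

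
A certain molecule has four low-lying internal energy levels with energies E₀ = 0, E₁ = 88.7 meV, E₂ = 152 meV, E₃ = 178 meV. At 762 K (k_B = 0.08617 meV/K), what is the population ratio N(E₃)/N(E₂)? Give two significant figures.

0.67

k_BT = 0.08617 × 762 K = 65.66 meV.
n₃/n₂ = exp[−(E₃−E₂)/kT] = exp(−(26 meV)/(65.66 meV)) = exp(-0.3960) = 0.67.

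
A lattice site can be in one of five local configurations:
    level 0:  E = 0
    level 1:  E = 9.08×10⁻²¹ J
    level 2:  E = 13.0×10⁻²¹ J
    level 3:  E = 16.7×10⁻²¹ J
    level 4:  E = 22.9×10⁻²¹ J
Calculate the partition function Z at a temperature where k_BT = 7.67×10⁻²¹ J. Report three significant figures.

Z = 1.65

Eᵢ/kT = 0, 1.1838, 1.6949, 2.1773, 2.9857.
Z = Σ e^(−Eᵢ/kT) = e^(−0) + e^(−1.1838) + e^(−1.6949) + e^(−2.1773) + e^(−2.9857) = 1.0000 + 0.30611 + 0.18362 + 0.11335 + 0.050504 = 1.6536.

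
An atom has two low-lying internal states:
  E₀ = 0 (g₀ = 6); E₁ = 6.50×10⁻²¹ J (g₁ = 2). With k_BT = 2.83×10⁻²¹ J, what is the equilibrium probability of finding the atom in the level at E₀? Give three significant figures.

Eᵢ/kT = 0, 2.2968.
Z = Σ gᵢe^(−Eᵢ/kT) = 6·e^(−0) + 2·e^(−2.2968) = 6.0000 + 0.20116 = 6.2012.
P₀ = g₀ e^(−E₀/kT) / Z = 6.0000/6.2012 = 0.968.

0.968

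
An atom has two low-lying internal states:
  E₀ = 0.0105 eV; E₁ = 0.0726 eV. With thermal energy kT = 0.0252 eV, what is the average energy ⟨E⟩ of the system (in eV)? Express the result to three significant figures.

0.0154 eV

Eᵢ/kT = 0.41667, 2.8810.
Z = Σ e^(−Eᵢ/kT) = e^(−0.41667) + e^(−2.8810) = 0.65924 + 0.056079 = 0.71532.
⟨E⟩ = Σ Eᵢ e^(−Eᵢ/kT) / Z = (0.0105·0.65924 + 0.0726·0.056079) / 0.71532 = 0.0154 eV.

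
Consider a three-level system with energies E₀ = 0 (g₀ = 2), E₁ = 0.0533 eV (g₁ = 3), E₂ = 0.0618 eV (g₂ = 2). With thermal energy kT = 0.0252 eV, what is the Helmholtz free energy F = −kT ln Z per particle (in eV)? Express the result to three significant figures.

-0.0234 eV

Eᵢ/kT = 0, 2.1151, 2.4524.
Z = Σ gᵢe^(−Eᵢ/kT) = 2·e^(−0) + 3·e^(−2.1151) + 2·e^(−2.4524) = 2.0000 + 0.36186 + 0.17217 = 2.5340.
F = −kT ln Z = −0.0252 × ln(2.5340) = −0.0252 × 0.92980 = -0.0234 eV.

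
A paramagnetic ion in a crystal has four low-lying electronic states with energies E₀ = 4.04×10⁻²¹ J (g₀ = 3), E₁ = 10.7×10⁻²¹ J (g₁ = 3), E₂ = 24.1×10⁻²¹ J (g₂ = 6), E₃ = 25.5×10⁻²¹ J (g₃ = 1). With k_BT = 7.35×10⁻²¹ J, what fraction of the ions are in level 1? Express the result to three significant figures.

0.260

Eᵢ/kT = 0.54966, 1.4558, 3.2789, 3.4694.
Z = Σ gᵢe^(−Eᵢ/kT) = 3·e^(−0.54966) + 3·e^(−1.4558) + 6·e^(−3.2789) + 1·e^(−3.4694) = 1.7314 + 0.69964 + 0.22602 + 0.031136 = 2.6882.
P₁ = g₁ e^(−E₁/kT) / Z = 0.69964/2.6882 = 0.260.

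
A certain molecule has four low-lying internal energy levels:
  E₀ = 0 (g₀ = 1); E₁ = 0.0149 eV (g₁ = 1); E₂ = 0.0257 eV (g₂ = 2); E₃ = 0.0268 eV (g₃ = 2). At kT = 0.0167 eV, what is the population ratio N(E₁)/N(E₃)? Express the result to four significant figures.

1.020

n₁/n₃ = (g₁/g₃) exp[−(E₁−E₃)/kT] = (1/2) × exp(−(-0.0119 eV)/(0.0167 eV)) = (1/2) × exp(0.712575) = 1.020.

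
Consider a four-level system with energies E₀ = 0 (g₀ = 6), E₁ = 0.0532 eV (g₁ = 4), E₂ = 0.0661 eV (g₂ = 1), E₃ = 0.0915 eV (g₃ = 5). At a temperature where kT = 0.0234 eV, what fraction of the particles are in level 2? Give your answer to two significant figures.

Eᵢ/kT = 0, 2.274, 2.825, 3.910.
Z = Σ gᵢe^(−Eᵢ/kT) = 6·e^(−0) + 4·e^(−2.274) + 1·e^(−2.825) + 5·e^(−3.910) = 6.000 + 0.4116 + 0.05931 + 0.1002 = 6.571.
P₂ = g₂ e^(−E₂/kT) / Z = 0.05931/6.571 = 0.0090.

0.0090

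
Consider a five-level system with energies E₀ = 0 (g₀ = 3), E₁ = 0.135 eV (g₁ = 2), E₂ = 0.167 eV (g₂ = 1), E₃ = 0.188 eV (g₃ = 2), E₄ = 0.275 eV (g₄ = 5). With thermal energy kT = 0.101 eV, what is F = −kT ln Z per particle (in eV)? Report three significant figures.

-0.149 eV

Eᵢ/kT = 0, 1.3366, 1.6535, 1.8614, 2.7228.
Z = Σ gᵢe^(−Eᵢ/kT) = 3·e^(−0) + 2·e^(−1.3366) + 1·e^(−1.6535) + 2·e^(−1.8614) + 5·e^(−2.7228) = 3.0000 + 0.52547 + 0.19138 + 0.31091 + 0.32845 = 4.3562.
F = −kT ln Z = −0.101 × ln(4.3562) = −0.101 × 1.4716 = -0.149 eV.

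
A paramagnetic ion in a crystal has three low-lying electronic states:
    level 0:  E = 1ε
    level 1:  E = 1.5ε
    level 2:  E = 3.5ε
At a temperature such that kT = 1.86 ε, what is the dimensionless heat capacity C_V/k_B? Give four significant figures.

0.1845

Eᵢ/kT = 0.537634, 0.806452, 1.88172.
Z = Σ e^(−Eᵢ/kT) = e^(−0.537634) + e^(−0.806452) + e^(−1.88172) = 0.584129 + 0.446439 + 0.152328 = 1.18290.
⟨E⟩ = 1.51064 ε, ⟨E²⟩ = 2.92048 ε².
C_V/k_B = (⟨E²⟩ − ⟨E⟩²)/(kT)² = (2.92048 − 2.28203)/3.45960 = 0.1845.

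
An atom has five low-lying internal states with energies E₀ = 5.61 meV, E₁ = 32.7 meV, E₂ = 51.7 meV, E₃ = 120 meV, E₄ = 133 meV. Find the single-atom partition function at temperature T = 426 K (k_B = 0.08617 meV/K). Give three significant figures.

k_BT = 0.08617 × 426 K = 36.708 meV.
Eᵢ/kT = 0.15283, 0.89081, 1.4084, 3.2690, 3.6232.
Z = Σ e^(−Eᵢ/kT) = e^(−0.15283) + e^(−0.89081) + e^(−1.4084) + e^(−3.2690) + e^(−3.6232) = 0.85828 + 0.41032 + 0.24453 + 0.038044 + 0.026697 = 1.5779.

Z = 1.58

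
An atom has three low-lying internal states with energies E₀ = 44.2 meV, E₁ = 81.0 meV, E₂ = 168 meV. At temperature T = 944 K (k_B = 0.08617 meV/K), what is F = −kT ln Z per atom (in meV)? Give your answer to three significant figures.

-6.03 meV

k_BT = 0.08617 × 944 K = 81.344 meV.
Eᵢ/kT = 0.54337, 0.99577, 2.0653.
Z = Σ e^(−Eᵢ/kT) = e^(−0.54337) + e^(−0.99577) + e^(−2.0653) = 0.58079 + 0.36944 + 0.12678 = 1.0770.
F = −kT ln Z = −81.344 × ln(1.0770) = −81.344 × 0.074179 = -6.03 meV.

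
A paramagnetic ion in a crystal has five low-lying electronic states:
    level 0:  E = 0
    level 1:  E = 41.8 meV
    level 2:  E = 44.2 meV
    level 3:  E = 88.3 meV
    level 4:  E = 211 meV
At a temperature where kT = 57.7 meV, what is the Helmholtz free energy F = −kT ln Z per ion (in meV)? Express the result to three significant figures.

Eᵢ/kT = 0, 0.72444, 0.76603, 1.5303, 3.6568.
Z = Σ e^(−Eᵢ/kT) = e^(−0) + e^(−0.72444) + e^(−0.76603) + e^(−1.5303) + e^(−3.6568) = 1.0000 + 0.48460 + 0.46485 + 0.21647 + 0.025815 = 2.1917.
F = −kT ln Z = −57.7 × ln(2.1917) = −57.7 × 0.78468 = -45.3 meV.

-45.3 meV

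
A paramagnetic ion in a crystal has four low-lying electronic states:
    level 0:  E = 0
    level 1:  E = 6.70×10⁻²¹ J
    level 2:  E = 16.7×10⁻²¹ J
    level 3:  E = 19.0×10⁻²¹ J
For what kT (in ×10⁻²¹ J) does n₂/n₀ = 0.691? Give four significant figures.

45.18 ×10⁻²¹ J

n₂/n₀ = exp[−(E₂−E₀)/kT] = 0.691.
⇒ (E₂−E₀)/kT = ln(1/0.691) = ln(1.44718) = 0.369617.
kT = 16.7 ×10⁻²¹ J / 0.369617 = 45.18 ×10⁻²¹ J.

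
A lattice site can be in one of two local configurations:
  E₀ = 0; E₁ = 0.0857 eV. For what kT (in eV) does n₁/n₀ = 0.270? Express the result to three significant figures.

n₁/n₀ = exp[−(E₁−E₀)/kT] = 0.270.
⇒ (E₁−E₀)/kT = ln(1/0.270) = ln(3.7037) = 1.3093.
kT = 0.0857 eV / 1.3093 = 0.0655 eV.

0.0655 eV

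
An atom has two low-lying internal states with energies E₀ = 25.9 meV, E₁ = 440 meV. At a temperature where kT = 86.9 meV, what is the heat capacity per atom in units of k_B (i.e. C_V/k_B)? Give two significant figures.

0.19

Eᵢ/kT = 0.2980, 5.063.
Z = Σ e^(−Eᵢ/kT) = e^(−0.2980) + e^(−5.063) = 0.7423 + 0.006327 = 0.7486.
⟨E⟩ = 29.40 meV, ⟨E²⟩ = 2301 meV².
C_V/k_B = (⟨E²⟩ − ⟨E⟩²)/(kT)² = (2301 − 864.4)/7552 = 0.19.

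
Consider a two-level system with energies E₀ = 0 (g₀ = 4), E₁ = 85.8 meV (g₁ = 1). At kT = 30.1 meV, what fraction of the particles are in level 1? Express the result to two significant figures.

Eᵢ/kT = 0, 2.850.
Z = Σ gᵢe^(−Eᵢ/kT) = 4·e^(−0) + 1·e^(−2.850) = 4.000 + 0.05784 = 4.058.
P₁ = g₁ e^(−E₁/kT) / Z = 0.05784/4.058 = 0.014.

0.014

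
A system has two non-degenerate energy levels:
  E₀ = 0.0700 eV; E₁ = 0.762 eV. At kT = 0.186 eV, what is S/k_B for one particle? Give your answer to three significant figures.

0.112

Eᵢ/kT = 0.37634, 4.0968.
Z = Σ e^(−Eᵢ/kT) = e^(−0.37634) + e^(−4.0968) = 0.68637 + 0.016626 = 0.70300.
⟨E⟩ = Σ EᵢPᵢ = 0.086365 eV.
S/k_B = ln Z + ⟨E⟩/kT = ln(0.70300) + 0.086365/0.186 = -0.35240 + 0.46433 = 0.112.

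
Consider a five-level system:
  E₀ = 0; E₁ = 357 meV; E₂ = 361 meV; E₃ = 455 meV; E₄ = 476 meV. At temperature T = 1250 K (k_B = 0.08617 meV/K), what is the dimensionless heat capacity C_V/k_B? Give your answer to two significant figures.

1.1

k_BT = 0.08617 × 1250 K = 107.7 meV.
Eᵢ/kT = 0, 3.315, 3.352, 4.225, 4.420.
Z = Σ e^(−Eᵢ/kT) = e^(−0) + e^(−3.315) + e^(−3.352) + e^(−4.225) + e^(−4.420) = 1.000 + 0.03633 + 0.03501 + 0.01463 + 0.01203 = 1.098.
⟨E⟩ = 34.60 meV, ⟨E²⟩ = 13610 meV².
C_V/k_B = (⟨E²⟩ − ⟨E⟩²)/(kT)² = (13610 − 1197)/11600 = 1.1.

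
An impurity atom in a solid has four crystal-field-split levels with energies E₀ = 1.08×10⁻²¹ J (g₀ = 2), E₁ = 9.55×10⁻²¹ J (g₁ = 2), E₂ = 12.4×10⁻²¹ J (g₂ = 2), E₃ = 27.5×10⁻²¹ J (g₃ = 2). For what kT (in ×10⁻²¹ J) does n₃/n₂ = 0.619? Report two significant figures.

n₃/n₂ = (g₃/g₂) exp[−(E₃−E₂)/kT] = 0.619.
⇒ (E₃−E₂)/kT = ln((2/2)/0.619) = ln(1.616) = 0.4800.
kT = 15.1 ×10⁻²¹ J / 0.4800 = 31 ×10⁻²¹ J.

31 ×10⁻²¹ J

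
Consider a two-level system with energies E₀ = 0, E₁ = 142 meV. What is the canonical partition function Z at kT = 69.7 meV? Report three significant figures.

Eᵢ/kT = 0, 2.0373.
Z = Σ e^(−Eᵢ/kT) = e^(−0) + e^(−2.0373) = 1.0000 + 0.13038 = 1.1304.

Z = 1.13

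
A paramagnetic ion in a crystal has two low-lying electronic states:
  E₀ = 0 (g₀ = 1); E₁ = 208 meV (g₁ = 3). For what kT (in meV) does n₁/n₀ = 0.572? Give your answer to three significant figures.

n₁/n₀ = (g₁/g₀) exp[−(E₁−E₀)/kT] = 0.572.
⇒ (E₁−E₀)/kT = ln((3/1)/0.572) = ln(5.2448) = 1.6572.
kT = 208 meV / 1.6572 = 126 meV.

126 meV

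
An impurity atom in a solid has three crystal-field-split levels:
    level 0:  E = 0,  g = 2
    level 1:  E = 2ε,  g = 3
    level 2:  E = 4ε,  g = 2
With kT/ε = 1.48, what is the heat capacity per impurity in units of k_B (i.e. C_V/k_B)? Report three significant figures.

0.588

Eᵢ/kT = 0, 1.3514, 2.7027.
Z = Σ gᵢe^(−Eᵢ/kT) = 2·e^(−0) + 3·e^(−1.3514) + 2·e^(−2.7027) = 2.0000 + 0.77663 + 0.13405 = 2.9107.
⟨E⟩ = 0.71785 ε, ⟨E²⟩ = 1.8041 ε².
C_V/k_B = (⟨E²⟩ − ⟨E⟩²)/(kT)² = (1.8041 − 0.51531)/2.1904 = 0.588.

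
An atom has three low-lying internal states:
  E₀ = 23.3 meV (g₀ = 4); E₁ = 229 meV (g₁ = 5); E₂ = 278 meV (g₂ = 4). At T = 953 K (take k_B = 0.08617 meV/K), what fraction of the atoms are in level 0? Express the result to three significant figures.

0.872

k_BT = 0.08617 × 953 K = 82.120 meV.
Eᵢ/kT = 0.28373, 2.7886, 3.3853.
Z = Σ gᵢe^(−Eᵢ/kT) = 4·e^(−0.28373) + 5·e^(−2.7886) + 4·e^(−3.3853) = 3.0119 + 0.30754 + 0.13547 = 3.4549.
P₀ = g₀ e^(−E₀/kT) / Z = 3.0119/3.4549 = 0.872.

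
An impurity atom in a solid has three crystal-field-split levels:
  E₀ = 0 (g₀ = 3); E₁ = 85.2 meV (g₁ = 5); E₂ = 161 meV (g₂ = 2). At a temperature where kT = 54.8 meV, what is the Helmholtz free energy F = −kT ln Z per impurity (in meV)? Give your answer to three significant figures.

-78.1 meV

Eᵢ/kT = 0, 1.5547, 2.9380.
Z = Σ gᵢe^(−Eᵢ/kT) = 3·e^(−0) + 5·e^(−1.5547) + 2·e^(−2.9380) = 3.0000 + 1.0563 + 0.10594 = 4.1622.
F = −kT ln Z = −54.8 × ln(4.1622) = −54.8 × 1.4260 = -78.1 meV.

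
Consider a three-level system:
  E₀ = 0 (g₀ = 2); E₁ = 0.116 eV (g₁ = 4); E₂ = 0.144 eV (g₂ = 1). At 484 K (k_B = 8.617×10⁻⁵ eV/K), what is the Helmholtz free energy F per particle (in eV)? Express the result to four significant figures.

-0.03436 eV

k_BT = 8.617×10⁻⁵ × 484 K = 0.0417063 eV.
Eᵢ/kT = 0, 2.78135, 3.45272.
Z = Σ gᵢe^(−Eᵢ/kT) = 2·e^(−0) + 4·e^(−2.78135) + 1·e^(−3.45272) = 2.00000 + 0.247819 + 0.0316594 = 2.27948.
F = −kT ln Z = −0.0417063 × ln(2.27948) = −0.0417063 × 0.823947 = -0.03436 eV.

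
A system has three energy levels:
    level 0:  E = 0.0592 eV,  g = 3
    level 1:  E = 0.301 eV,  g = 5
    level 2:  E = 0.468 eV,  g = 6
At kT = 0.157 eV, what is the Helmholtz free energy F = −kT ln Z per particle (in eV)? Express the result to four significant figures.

-0.1775 eV

Eᵢ/kT = 0.377070, 1.91720, 2.98089.
Z = Σ gᵢe^(−Eᵢ/kT) = 3·e^(−0.377070) + 5·e^(−1.91720) + 6·e^(−2.98089) = 2.05760 + 0.735090 + 0.304486 = 3.09718.
F = −kT ln Z = −0.157 × ln(3.09718) = −0.157 × 1.13049 = -0.1775 eV.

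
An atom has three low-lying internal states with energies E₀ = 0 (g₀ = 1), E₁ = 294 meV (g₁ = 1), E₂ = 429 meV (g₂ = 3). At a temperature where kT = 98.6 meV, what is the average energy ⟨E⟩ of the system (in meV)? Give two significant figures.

29 meV

Eᵢ/kT = 0, 2.982, 4.351.
Z = Σ gᵢe^(−Eᵢ/kT) = 1·e^(−0) + 1·e^(−2.982) + 3·e^(−4.351) = 1.000 + 0.05069 + 0.03868 = 1.089.
⟨E⟩ = Σ Eᵢ gᵢe^(−Eᵢ/kT) / Z = (0·1.000 + 294·0.05069 + 429·0.03868) / 1.089 = 29 meV.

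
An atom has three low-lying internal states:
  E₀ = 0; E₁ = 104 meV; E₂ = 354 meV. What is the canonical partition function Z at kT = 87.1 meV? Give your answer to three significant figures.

Z = 1.32

Eᵢ/kT = 0, 1.1940, 4.0643.
Z = Σ e^(−Eᵢ/kT) = e^(−0) + e^(−1.1940) + e^(−4.0643) = 1.0000 + 0.30301 + 0.017175 = 1.3202.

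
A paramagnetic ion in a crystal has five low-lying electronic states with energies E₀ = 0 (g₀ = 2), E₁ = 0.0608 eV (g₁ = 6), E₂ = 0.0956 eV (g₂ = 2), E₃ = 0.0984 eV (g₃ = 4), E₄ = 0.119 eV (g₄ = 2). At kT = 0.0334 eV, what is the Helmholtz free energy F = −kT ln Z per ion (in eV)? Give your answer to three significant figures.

-0.0404 eV

Eᵢ/kT = 0, 1.8204, 2.8623, 2.9461, 3.5629.
Z = Σ gᵢe^(−Eᵢ/kT) = 2·e^(−0) + 6·e^(−1.8204) + 2·e^(−2.8623) + 4·e^(−2.9461) + 2·e^(−3.5629) = 2.0000 + 0.97177 + 0.11427 + 0.21018 + 0.056713 = 3.3529.
F = −kT ln Z = −0.0334 × ln(3.3529) = −0.0334 × 1.2098 = -0.0404 eV.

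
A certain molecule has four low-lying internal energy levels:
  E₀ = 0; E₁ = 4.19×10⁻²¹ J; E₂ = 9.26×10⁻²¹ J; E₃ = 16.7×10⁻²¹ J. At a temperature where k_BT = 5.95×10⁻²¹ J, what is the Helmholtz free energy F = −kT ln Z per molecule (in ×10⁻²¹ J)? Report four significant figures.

-3.383 ×10⁻²¹ J

Eᵢ/kT = 0, 0.704202, 1.55630, 2.80672.
Z = Σ e^(−Eᵢ/kT) = e^(−0) + e^(−0.704202) + e^(−1.55630) + e^(−2.80672) = 1.00000 + 0.494503 + 0.210915 + 0.0604028 = 1.76582.
F = −kT ln Z = −5.95 × ln(1.76582) = −5.95 × 0.568615 = -3.383 ×10⁻²¹ J.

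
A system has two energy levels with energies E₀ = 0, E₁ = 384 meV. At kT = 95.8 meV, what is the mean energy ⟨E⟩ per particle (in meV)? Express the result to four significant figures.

Eᵢ/kT = 0, 4.00835.
Z = Σ e^(−Eᵢ/kT) = e^(−0) + e^(−4.00835) = 1.00000 + 0.0181633 = 1.01816.
⟨E⟩ = Σ Eᵢ e^(−Eᵢ/kT) / Z = (0·1.00000 + 384·0.0181633) / 1.01816 = 6.850 meV.

6.850 meV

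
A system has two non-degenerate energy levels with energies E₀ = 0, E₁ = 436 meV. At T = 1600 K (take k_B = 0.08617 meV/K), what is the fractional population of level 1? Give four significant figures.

k_BT = 0.08617 × 1600 K = 137.872 meV.
Eᵢ/kT = 0, 3.16235.
Z = Σ e^(−Eᵢ/kT) = e^(−0) + e^(−3.16235) = 1.00000 + 0.0423262 = 1.04233.
P₁ = e^(−E₁/kT) / Z = 0.0423262/1.04233 = 0.04061.

0.04061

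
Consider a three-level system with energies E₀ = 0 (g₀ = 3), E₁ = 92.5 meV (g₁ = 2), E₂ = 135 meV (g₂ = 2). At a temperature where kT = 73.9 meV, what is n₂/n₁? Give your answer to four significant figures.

n₂/n₁ = (g₂/g₁) exp[−(E₂−E₁)/kT] = (2/2) × exp(−(42.5 meV)/(73.9 meV)) = (2/2) × exp(-0.575101) = 0.5626.

0.5626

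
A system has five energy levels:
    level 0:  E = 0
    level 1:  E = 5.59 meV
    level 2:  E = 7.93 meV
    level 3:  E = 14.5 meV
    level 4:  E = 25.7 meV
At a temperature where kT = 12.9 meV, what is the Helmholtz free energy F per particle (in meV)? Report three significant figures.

Eᵢ/kT = 0, 0.43333, 0.61473, 1.1240, 1.9922.
Z = Σ e^(−Eᵢ/kT) = e^(−0) + e^(−0.43333) + e^(−0.61473) + e^(−1.1240) + e^(−1.9922) = 1.0000 + 0.64835 + 0.54079 + 0.32498 + 0.13640 = 2.6505.
F = −kT ln Z = −12.9 × ln(2.6505) = −12.9 × 0.97475 = -12.6 meV.

-12.6 meV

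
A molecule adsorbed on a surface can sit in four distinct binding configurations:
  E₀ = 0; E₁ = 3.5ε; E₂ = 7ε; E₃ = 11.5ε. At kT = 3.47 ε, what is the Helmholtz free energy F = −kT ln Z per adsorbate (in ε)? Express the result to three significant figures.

Eᵢ/kT = 0, 1.0086, 2.0173, 3.3141.
Z = Σ e^(−Eᵢ/kT) = e^(−0) + e^(−1.0086) + e^(−2.0173) + e^(−3.3141) = 1.0000 + 0.36473 + 0.13301 + 0.036367 = 1.5341.
F = −kT ln Z = −3.47 × ln(1.5341) = −3.47 × 0.42794 = -1.48 ε.

-1.48 ε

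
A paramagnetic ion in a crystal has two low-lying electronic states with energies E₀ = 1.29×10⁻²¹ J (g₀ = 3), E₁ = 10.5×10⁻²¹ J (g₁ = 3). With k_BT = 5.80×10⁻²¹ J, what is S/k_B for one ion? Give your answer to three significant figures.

Eᵢ/kT = 0.22241, 1.8103.
Z = Σ gᵢe^(−Eᵢ/kT) = 3·e^(−0.22241) + 3·e^(−1.8103) = 2.4018 + 0.49082 = 2.8926.
⟨E⟩ = Σ EᵢPᵢ = 2.8528 ×10⁻²¹ J.
S/k_B = ln Z + ⟨E⟩/kT = ln(2.8926) + 2.8528/5.80 = 1.0622 + 0.49186 = 1.55.

1.55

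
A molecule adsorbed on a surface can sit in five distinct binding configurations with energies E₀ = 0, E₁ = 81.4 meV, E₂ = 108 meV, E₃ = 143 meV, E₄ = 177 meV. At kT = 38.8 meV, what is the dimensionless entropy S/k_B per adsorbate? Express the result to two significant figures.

0.67

Eᵢ/kT = 0, 2.098, 2.784, 3.686, 4.562.
Z = Σ e^(−Eᵢ/kT) = e^(−0) + e^(−2.098) + e^(−2.784) + e^(−3.686) + e^(−4.562) = 1.000 + 0.1227 + 0.06179 + 0.02507 + 0.01044 = 1.220.
⟨E⟩ = Σ EᵢPᵢ = 18.11 meV.
S/k_B = ln Z + ⟨E⟩/kT = ln(1.220) + 18.11/38.8 = 0.1989 + 0.4668 = 0.67.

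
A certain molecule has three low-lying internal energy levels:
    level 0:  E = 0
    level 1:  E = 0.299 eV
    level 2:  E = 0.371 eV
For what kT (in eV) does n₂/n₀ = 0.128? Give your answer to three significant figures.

0.180 eV

n₂/n₀ = exp[−(E₂−E₀)/kT] = 0.128.
⇒ (E₂−E₀)/kT = ln(1/0.128) = ln(7.8125) = 2.0557.
kT = 0.371 eV / 2.0557 = 0.180 eV.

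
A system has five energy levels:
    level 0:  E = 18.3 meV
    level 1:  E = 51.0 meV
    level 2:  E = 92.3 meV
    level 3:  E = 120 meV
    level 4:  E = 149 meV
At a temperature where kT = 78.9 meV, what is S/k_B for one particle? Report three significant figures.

1.44

Eᵢ/kT = 0.23194, 0.64639, 1.1698, 1.5209, 1.8885.
Z = Σ e^(−Eᵢ/kT) = e^(−0.23194) + e^(−0.64639) + e^(−1.1698) + e^(−1.5209) + e^(−1.8885) = 0.79299 + 0.52393 + 0.31043 + 0.21852 + 0.15130 = 1.9972.
⟨E⟩ = Σ EᵢPᵢ = 59.409 meV.
S/k_B = ln Z + ⟨E⟩/kT = ln(1.9972) + 59.409/78.9 = 0.69175 + 0.75297 = 1.44.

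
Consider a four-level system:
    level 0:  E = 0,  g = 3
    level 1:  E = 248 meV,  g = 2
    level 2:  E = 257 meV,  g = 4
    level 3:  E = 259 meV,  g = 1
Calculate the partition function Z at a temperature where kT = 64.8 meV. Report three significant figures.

Z = 3.14

Eᵢ/kT = 0, 3.8272, 3.9660, 3.9969.
Z = Σ gᵢe^(−Eᵢ/kT) = 3·e^(−0) + 2·e^(−3.8272) + 4·e^(−3.9660) + 1·e^(−3.9969) = 3.0000 + 0.043541 + 0.075796 + 0.018373 = 3.1377.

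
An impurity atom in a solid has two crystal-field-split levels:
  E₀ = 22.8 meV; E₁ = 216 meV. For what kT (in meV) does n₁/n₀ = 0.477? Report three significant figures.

n₁/n₀ = exp[−(E₁−E₀)/kT] = 0.477.
⇒ (E₁−E₀)/kT = ln(1/0.477) = ln(2.0964) = 0.74022.
kT = 193.2 meV / 0.74022 = 261 meV.

261 meV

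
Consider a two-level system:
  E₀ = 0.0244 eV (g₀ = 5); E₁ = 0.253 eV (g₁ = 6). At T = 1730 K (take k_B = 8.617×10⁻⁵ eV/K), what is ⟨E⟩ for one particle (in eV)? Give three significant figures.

0.0714 eV

k_BT = 8.617×10⁻⁵ × 1730 K = 0.14907 eV.
Eᵢ/kT = 0.16368, 1.6972.
Z = Σ gᵢe^(−Eᵢ/kT) = 5·e^(−0.16368) + 6·e^(−1.6972) = 4.2451 + 1.0992 = 5.3443.
⟨E⟩ = Σ Eᵢ gᵢe^(−Eᵢ/kT) / Z = (0.0244·4.2451 + 0.253·1.0992) / 5.3443 = 0.0714 eV.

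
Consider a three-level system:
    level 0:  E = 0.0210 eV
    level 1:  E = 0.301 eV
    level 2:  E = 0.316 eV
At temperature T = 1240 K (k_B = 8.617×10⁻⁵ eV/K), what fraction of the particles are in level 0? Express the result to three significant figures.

k_BT = 8.617×10⁻⁵ × 1240 K = 0.10685 eV.
Eᵢ/kT = 0.19654, 2.8170, 2.9574.
Z = Σ e^(−Eᵢ/kT) = e^(−0.19654) + e^(−2.8170) + e^(−2.9574) = 0.82157 + 0.059785 + 0.051954 = 0.93331.
P₀ = e^(−E₀/kT) / Z = 0.82157/0.93331 = 0.880.

0.880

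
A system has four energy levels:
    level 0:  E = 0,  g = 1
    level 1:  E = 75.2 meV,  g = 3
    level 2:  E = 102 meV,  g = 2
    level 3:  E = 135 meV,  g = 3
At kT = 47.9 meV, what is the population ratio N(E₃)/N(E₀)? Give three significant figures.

0.179

n₃/n₀ = (g₃/g₀) exp[−(E₃−E₀)/kT] = (3/1) × exp(−(135 meV)/(47.9 meV)) = (3/1) × exp(-2.8184) = 0.179.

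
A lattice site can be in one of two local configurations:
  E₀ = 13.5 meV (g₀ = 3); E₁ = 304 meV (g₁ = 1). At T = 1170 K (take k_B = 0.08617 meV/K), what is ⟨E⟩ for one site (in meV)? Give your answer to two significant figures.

k_BT = 0.08617 × 1170 K = 100.8 meV.
Eᵢ/kT = 0.1339, 3.016.
Z = Σ gᵢe^(−Eᵢ/kT) = 3·e^(−0.1339) + 1·e^(−3.016) = 2.624 + 0.04900 = 2.673.
⟨E⟩ = Σ Eᵢ gᵢe^(−Eᵢ/kT) / Z = (13.5·2.624 + 304·0.04900) / 2.673 = 19 meV.

19 meV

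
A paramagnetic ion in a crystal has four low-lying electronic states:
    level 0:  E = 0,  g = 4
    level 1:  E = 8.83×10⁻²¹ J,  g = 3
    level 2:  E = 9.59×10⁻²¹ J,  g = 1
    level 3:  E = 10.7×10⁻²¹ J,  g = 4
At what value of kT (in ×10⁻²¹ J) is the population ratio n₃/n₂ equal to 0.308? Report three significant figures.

n₃/n₂ = (g₃/g₂) exp[−(E₃−E₂)/kT] = 0.308.
⇒ (E₃−E₂)/kT = ln((4/1)/0.308) = ln(12.987) = 2.5639.
kT = 1.11 ×10⁻²¹ J / 2.5639 = 0.433 ×10⁻²¹ J.

0.433 ×10⁻²¹ J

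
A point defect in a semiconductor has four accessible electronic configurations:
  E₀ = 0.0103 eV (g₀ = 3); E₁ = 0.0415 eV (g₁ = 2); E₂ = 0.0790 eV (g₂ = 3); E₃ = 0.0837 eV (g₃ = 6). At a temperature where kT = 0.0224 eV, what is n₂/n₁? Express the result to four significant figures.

0.2812

n₂/n₁ = (g₂/g₁) exp[−(E₂−E₁)/kT] = (3/2) × exp(−(0.0375 eV)/(0.0224 eV)) = (3/2) × exp(-1.67411) = 0.2812.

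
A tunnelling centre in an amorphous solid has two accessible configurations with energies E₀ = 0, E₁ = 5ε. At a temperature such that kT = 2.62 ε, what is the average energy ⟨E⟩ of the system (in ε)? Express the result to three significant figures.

Eᵢ/kT = 0, 1.9084.
Z = Σ e^(−Eᵢ/kT) = e^(−0) + e^(−1.9084) = 1.0000 + 0.14832 = 1.1483.
⟨E⟩ = Σ Eᵢ e^(−Eᵢ/kT) / Z = (0·1.0000 + 5·0.14832) / 1.1483 = 0.646 ε.

0.646 ε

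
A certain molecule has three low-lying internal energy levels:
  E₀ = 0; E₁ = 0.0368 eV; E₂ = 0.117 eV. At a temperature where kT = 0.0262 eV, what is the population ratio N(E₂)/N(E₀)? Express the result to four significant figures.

n₂/n₀ = exp[−(E₂−E₀)/kT] = exp(−(0.117 eV)/(0.0262 eV)) = exp(-4.46565) = 0.01150.

0.01150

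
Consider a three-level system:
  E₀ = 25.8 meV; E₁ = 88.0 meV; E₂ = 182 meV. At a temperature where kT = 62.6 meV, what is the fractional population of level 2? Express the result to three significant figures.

Eᵢ/kT = 0.41214, 1.4058, 2.9073.
Z = Σ e^(−Eᵢ/kT) = e^(−0.41214) + e^(−1.4058) + e^(−2.9073) = 0.66223 + 0.24517 + 0.054623 = 0.96202.
P₂ = e^(−E₂/kT) / Z = 0.054623/0.96202 = 0.0568.

0.0568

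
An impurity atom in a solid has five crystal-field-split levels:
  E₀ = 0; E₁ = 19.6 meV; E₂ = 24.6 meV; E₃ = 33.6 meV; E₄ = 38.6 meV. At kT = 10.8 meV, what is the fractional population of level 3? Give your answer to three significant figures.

0.0333

Eᵢ/kT = 0, 1.8148, 2.2778, 3.1111, 3.5741.
Z = Σ e^(−Eᵢ/kT) = e^(−0) + e^(−1.8148) + e^(−2.2778) + e^(−3.1111) + e^(−3.5741) = 1.0000 + 0.16287 + 0.10251 + 0.044552 + 0.028041 = 1.3380.
P₃ = e^(−E₃/kT) / Z = 0.044552/1.3380 = 0.0333.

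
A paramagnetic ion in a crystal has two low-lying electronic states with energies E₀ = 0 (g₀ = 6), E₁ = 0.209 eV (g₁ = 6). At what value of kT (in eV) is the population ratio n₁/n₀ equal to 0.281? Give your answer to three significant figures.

n₁/n₀ = (g₁/g₀) exp[−(E₁−E₀)/kT] = 0.281.
⇒ (E₁−E₀)/kT = ln((6/6)/0.281) = ln(3.5587) = 1.2694.
kT = 0.209 eV / 1.2694 = 0.165 eV.

0.165 eV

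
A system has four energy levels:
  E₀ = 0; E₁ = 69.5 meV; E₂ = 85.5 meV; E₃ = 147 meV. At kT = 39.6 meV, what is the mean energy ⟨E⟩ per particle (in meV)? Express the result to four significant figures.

Eᵢ/kT = 0, 1.75505, 2.15909, 3.71212.
Z = Σ e^(−Eᵢ/kT) = e^(−0) + e^(−1.75505) + e^(−2.15909) + e^(−3.71212) = 1.00000 + 0.172899 + 0.115430 + 0.0244257 = 1.31275.
⟨E⟩ = Σ Eᵢ e^(−Eᵢ/kT) / Z = (0·1.00000 + 69.5·0.172899 + 85.5·0.115430 + 147·0.0244257) / 1.31275 = 19.41 meV.

19.41 meV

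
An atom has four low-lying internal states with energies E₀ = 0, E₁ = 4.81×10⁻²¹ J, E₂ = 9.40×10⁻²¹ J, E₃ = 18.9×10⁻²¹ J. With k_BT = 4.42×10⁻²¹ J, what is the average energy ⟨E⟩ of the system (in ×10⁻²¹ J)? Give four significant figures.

Eᵢ/kT = 0, 1.08824, 2.12670, 4.27602.
Z = Σ e^(−Eᵢ/kT) = e^(−0) + e^(−1.08824) + e^(−2.12670) + e^(−4.27602) = 1.00000 + 0.336809 + 0.119230 + 0.0138979 = 1.46994.
⟨E⟩ = Σ Eᵢ e^(−Eᵢ/kT) / Z = (0·1.00000 + 4.81·0.336809 + 9.40·0.119230 + 18.9·0.0138979) / 1.46994 = 2.043 ×10⁻²¹ J.

2.043 ×10⁻²¹ J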